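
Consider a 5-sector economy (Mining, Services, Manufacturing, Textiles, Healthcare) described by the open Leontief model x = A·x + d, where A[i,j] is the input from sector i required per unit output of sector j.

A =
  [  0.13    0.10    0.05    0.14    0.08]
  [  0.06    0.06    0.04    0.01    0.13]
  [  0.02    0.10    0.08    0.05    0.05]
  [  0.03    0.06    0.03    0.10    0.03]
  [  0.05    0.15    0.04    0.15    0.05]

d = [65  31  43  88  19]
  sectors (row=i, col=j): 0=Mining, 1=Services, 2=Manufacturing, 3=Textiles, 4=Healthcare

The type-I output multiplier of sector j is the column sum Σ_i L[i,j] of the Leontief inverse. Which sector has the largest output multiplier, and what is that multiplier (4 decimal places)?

Services (1.7149)

Form M = I − A:
  [  0.87   -0.10   -0.05   -0.14   -0.08]
  [ -0.06    0.94   -0.04   -0.01   -0.13]
  [ -0.02   -0.10    0.92   -0.05   -0.05]
  [ -0.03   -0.06   -0.03    0.90   -0.03]
  [ -0.05   -0.15   -0.04   -0.15    0.95]
Leontief inverse L = M⁻¹:
  [  1.1780    0.1691    0.0841    0.2120    0.1335]
  [  0.0894    1.1098    0.0621    0.0571    0.1645]
  [  0.0427    0.1404    1.1017    0.0833    0.0834]
  [  0.0495    0.0911    0.0459    1.1315    0.0548]
  [  0.0857    0.2044    0.0679    0.2023    1.0978]
Total output x = L · d:
  x_0 = 1.1780·65 + 0.1691·31 + 0.0841·43 + 0.2120·88 + 0.1335·19 = 106.6232
  x_1 = 0.0894·65 + 1.1098·31 + 0.0621·43 + 0.0571·88 + 0.1645·19 = 51.0366
  x_2 = 0.0427·65 + 0.1404·31 + 1.1017·43 + 0.0833·88 + 0.0834·19 = 63.4156
  x_3 = 0.0495·65 + 0.0911·31 + 0.0459·43 + 1.1315·88 + 0.0548·19 = 108.6313
  x_4 = 0.0857·65 + 0.2044·31 + 0.0679·43 + 0.2023·88 + 1.0978·19 = 53.4926
Output multipliers (column sums of L):
  Mining: 1.4453
  Services: 1.7149
  Manufacturing: 1.3617
  Textiles: 1.6863
  Healthcare: 1.5339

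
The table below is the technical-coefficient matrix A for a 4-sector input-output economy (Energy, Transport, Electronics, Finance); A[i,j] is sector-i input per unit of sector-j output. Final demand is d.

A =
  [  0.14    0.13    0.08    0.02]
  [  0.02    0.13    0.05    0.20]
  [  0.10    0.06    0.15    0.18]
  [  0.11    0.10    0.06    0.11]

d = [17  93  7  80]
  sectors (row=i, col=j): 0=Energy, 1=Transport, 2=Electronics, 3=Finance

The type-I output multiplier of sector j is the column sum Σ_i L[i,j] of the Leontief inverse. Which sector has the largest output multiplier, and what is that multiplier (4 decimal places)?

Form M = I − A:
  [  0.86   -0.13   -0.08   -0.02]
  [ -0.02    0.87   -0.05   -0.20]
  [ -0.10   -0.06    0.85   -0.18]
  [ -0.11   -0.10   -0.06    0.89]
Leontief inverse L = M⁻¹:
  [  1.1952    0.1989    0.1311    0.0981]
  [  0.0767    1.2012    0.0985    0.2916]
  [  0.1817    0.1440    1.2221    0.2836]
  [  0.1686    0.1693    0.1097    1.1876]
Total output x = L · d:
  x_0 = 1.1952·17 + 0.1989·93 + 0.1311·7 + 0.0981·80 = 47.5809
  x_1 = 0.0767·17 + 1.2012·93 + 0.0985·7 + 0.2916·80 = 137.0282
  x_2 = 0.1817·17 + 0.1440·93 + 1.2221·7 + 0.2836·80 = 47.7278
  x_3 = 0.1686·17 + 0.1693·93 + 0.1097·7 + 1.1876·80 = 114.3824
Output multipliers (column sums of L):
  Energy: 1.6222
  Transport: 1.7134
  Electronics: 1.5613
  Finance: 1.8608

Finance (1.8608)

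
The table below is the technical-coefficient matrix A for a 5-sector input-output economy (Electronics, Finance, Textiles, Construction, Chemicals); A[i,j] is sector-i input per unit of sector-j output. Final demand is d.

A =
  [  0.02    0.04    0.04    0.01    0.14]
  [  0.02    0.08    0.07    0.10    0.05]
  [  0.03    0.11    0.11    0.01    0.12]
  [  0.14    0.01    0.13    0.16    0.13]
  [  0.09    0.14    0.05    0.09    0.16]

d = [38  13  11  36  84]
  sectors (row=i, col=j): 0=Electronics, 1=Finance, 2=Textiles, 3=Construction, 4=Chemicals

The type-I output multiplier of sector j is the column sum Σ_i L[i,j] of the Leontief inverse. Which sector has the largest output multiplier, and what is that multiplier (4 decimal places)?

Form M = I − A:
  [  0.98   -0.04   -0.04   -0.01   -0.14]
  [ -0.02    0.92   -0.07   -0.10   -0.05]
  [ -0.03   -0.11    0.89   -0.01   -0.12]
  [ -0.14   -0.01   -0.13    0.84   -0.13]
  [ -0.09   -0.14   -0.05   -0.09    0.84]
Leontief inverse L = M⁻¹:
  [  1.0488    0.0846    0.0713    0.0445    0.1969]
  [  0.0585    1.1231    0.1192    0.1483    0.1166]
  [  0.0649    0.1717    1.1592    0.0559    0.1953]
  [  0.2085    0.0874    0.2111    1.2339    0.2611]
  [  0.1483    0.2158    0.1191    0.1650    1.2706]
Total output x = L · d:
  x_0 = 1.0488·38 + 0.0846·13 + 0.0713·11 + 0.0445·36 + 0.1969·84 = 59.8794
  x_1 = 0.0585·38 + 1.1231·13 + 0.1192·11 + 0.1483·36 + 0.1166·84 = 33.2637
  x_2 = 0.0649·38 + 0.1717·13 + 1.1592·11 + 0.0559·36 + 0.1953·84 = 35.8690
  x_3 = 0.2085·38 + 0.0874·13 + 0.2111·11 + 1.2339·36 + 0.2611·84 = 77.7306
  x_4 = 0.1483·38 + 0.2158·13 + 0.1191·11 + 0.1650·36 + 1.2706·84 = 122.4229
Output multipliers (column sums of L):
  Electronics: 1.5289
  Finance: 1.6827
  Textiles: 1.6800
  Construction: 1.6476
  Chemicals: 2.0404

Chemicals (2.0404)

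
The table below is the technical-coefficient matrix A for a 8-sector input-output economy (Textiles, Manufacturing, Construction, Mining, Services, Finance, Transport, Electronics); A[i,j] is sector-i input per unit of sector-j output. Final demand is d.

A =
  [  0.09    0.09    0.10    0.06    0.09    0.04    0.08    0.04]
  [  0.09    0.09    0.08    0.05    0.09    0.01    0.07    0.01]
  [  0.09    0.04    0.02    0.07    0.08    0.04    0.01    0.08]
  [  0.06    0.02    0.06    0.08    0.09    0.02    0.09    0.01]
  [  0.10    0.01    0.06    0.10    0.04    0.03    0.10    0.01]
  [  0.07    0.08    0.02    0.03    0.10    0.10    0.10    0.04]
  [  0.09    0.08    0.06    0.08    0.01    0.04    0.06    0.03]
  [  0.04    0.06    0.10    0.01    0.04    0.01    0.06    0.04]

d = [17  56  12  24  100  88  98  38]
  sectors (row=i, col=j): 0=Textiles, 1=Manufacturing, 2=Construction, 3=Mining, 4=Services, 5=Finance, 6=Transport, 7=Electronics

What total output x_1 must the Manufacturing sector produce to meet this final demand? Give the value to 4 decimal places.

104.9480

Form M = I − A:
  [  0.91   -0.09   -0.10   -0.06   -0.09   -0.04   -0.08   -0.04]
  [ -0.09    0.91   -0.08   -0.05   -0.09   -0.01   -0.07   -0.01]
  [ -0.09   -0.04    0.98   -0.07   -0.08   -0.04   -0.01   -0.08]
  [ -0.06   -0.02   -0.06    0.92   -0.09   -0.02   -0.09   -0.01]
  [ -0.10   -0.01   -0.06   -0.10    0.96   -0.03   -0.10   -0.01]
  [ -0.07   -0.08   -0.02   -0.03   -0.10    0.90   -0.10   -0.04]
  [ -0.09   -0.08   -0.06   -0.08   -0.01   -0.04    0.94   -0.03]
  [ -0.04   -0.06   -0.10   -0.01   -0.04   -0.01   -0.06    0.96]
Leontief inverse L = M⁻¹:
  [  1.1830    0.1550    0.1707    0.1336    0.1652    0.0782    0.1576    0.0764]
  [  0.1695    1.1440    0.1401    0.1140    0.1528    0.0405    0.1351    0.0393]
  [  0.1544    0.0857    1.0752    0.1207    0.1355    0.0671    0.0708    0.1046]
  [  0.1277    0.0636    0.1102    1.1374    0.1418    0.0483    0.1481    0.0351]
  [  0.1705    0.0594    0.1141    0.1587    1.0972    0.0610    0.1610    0.0379]
  [  0.1557    0.1436    0.0851    0.0961    0.1677    1.1398    0.1777    0.0709]
  [  0.1599    0.1330    0.1156    0.1345    0.0710    0.0695    1.1201    0.0577]
  [  0.0960    0.0998    0.1419    0.0531    0.0839    0.0320    0.1025    1.0645]
Total output x = L · d:
  x_0 = 1.1830·17 + 0.1550·56 + 0.1707·12 + 0.1336·24 + 0.1652·100 + 0.0782·88 + 0.1576·98 + 0.0764·38 = 75.7988
  x_1 = 0.1695·17 + 1.1440·56 + 0.1401·12 + 0.1140·24 + 0.1528·100 + 0.0405·88 + 0.1351·98 + 0.0393·38 = 104.9480
  x_2 = 0.1544·17 + 0.0857·56 + 1.0752·12 + 0.1207·24 + 0.1355·100 + 0.0671·88 + 0.0708·98 + 0.1046·38 = 53.5922
  x_3 = 0.1277·17 + 0.0636·56 + 0.1102·12 + 1.1374·24 + 0.1418·100 + 0.0483·88 + 0.1481·98 + 0.0351·38 = 68.6258
  x_4 = 0.1705·17 + 0.0594·56 + 0.1141·12 + 0.1587·24 + 1.0972·100 + 0.0610·88 + 0.1610·98 + 0.0379·38 = 143.7070
  x_5 = 0.1557·17 + 0.1436·56 + 0.0851·12 + 0.0961·24 + 0.1677·100 + 1.1398·88 + 0.1777·98 + 0.0709·38 = 151.1953
  x_6 = 0.1599·17 + 0.1330·56 + 0.1156·12 + 0.1345·24 + 0.0710·100 + 0.0695·88 + 1.1201·98 + 0.0577·38 = 139.9633
  x_7 = 0.0960·17 + 0.0998·56 + 0.1419·12 + 0.0531·24 + 0.0839·100 + 0.0320·88 + 0.1025·98 + 1.0645·38 = 71.9087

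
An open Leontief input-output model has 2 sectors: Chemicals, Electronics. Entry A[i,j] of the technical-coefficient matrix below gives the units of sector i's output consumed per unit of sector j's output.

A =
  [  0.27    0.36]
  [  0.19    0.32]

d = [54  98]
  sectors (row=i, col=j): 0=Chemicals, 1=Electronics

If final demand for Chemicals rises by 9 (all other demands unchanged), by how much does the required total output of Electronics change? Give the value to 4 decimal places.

Form M = I − A:
  [  0.73   -0.36]
  [ -0.19    0.68]
Leontief inverse L = M⁻¹:
  [  1.5888    0.8411]
  [  0.4439    1.7056]
Total output x = L · d:
  x_0 = 1.5888·54 + 0.8411·98 = 168.2243
  x_1 = 0.4439·54 + 1.7056·98 = 191.1215
Δx_1 = L[1,0] · Δd_0 = 0.4439 · 9 = 3.9953

3.9953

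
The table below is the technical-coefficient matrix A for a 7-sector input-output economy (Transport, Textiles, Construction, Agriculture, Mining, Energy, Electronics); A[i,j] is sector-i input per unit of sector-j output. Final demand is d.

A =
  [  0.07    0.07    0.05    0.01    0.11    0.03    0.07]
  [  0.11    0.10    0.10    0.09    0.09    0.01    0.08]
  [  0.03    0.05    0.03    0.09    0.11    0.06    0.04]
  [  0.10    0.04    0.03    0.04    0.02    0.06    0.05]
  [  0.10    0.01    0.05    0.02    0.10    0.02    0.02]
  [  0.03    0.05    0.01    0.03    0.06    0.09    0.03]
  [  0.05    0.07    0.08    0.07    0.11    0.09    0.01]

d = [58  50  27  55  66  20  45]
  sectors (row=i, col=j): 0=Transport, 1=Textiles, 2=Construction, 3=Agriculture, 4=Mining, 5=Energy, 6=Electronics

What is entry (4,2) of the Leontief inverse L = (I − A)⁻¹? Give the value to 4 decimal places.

Form M = I − A:
  [  0.93   -0.07   -0.05   -0.01   -0.11   -0.03   -0.07]
  [ -0.11    0.90   -0.10   -0.09   -0.09   -0.01   -0.08]
  [ -0.03   -0.05    0.97   -0.09   -0.11   -0.06   -0.04]
  [ -0.10   -0.04   -0.03    0.96   -0.02   -0.06   -0.05]
  [ -0.10   -0.01   -0.05   -0.02    0.90   -0.02   -0.02]
  [ -0.03   -0.05   -0.01   -0.03   -0.06    0.91   -0.03]
  [ -0.05   -0.07   -0.08   -0.07   -0.11   -0.09    0.99]
Leontief inverse L = M⁻¹:
  [  1.1215    0.1070    0.0880    0.0427    0.1756    0.0604    0.0990]
  [  0.1841    1.1548    0.1529    0.1390    0.1786    0.0543    0.1248]
  [  0.0813    0.0828    1.0624    0.1194    0.1651    0.0918    0.0675]
  [  0.1396    0.0731    0.0585    1.0652    0.0704    0.0886    0.0760]
  [  0.1381    0.0351    0.0751    0.0401    1.1495    0.0420    0.0422]
  [  0.0652    0.0762    0.0337    0.0516    0.1014    1.1147    0.0506]
  [  0.1074    0.1097    0.1167    0.1061    0.1768    0.1266    1.0440]
Total output x = L · d:
  x_0 = 1.1215·58 + 0.1070·50 + 0.0880·27 + 0.0427·55 + 0.1756·66 + 0.0604·20 + 0.0990·45 = 92.3825
  x_1 = 0.1841·58 + 1.1548·50 + 0.1529·27 + 0.1390·55 + 0.1786·66 + 0.0543·20 + 0.1248·45 = 98.6874
  x_2 = 0.0813·58 + 0.0828·50 + 1.0624·27 + 0.1194·55 + 0.1651·66 + 0.0918·20 + 0.0675·45 = 59.8780
  x_3 = 0.1396·58 + 0.0731·50 + 0.0585·27 + 1.0652·55 + 0.0704·66 + 0.0886·20 + 0.0760·45 = 81.7546
  x_4 = 0.1381·58 + 0.0351·50 + 0.0751·27 + 0.0401·55 + 1.1495·66 + 0.0420·20 + 0.0422·45 = 92.6042
  x_5 = 0.0652·58 + 0.0762·50 + 0.0337·27 + 0.0516·55 + 0.1014·66 + 1.1147·20 + 0.0506·45 = 42.6043
  x_6 = 0.1074·58 + 0.1097·50 + 0.1167·27 + 0.1061·55 + 0.1768·66 + 0.1266·20 + 1.0440·45 = 81.8800

L[4,2] = 0.0751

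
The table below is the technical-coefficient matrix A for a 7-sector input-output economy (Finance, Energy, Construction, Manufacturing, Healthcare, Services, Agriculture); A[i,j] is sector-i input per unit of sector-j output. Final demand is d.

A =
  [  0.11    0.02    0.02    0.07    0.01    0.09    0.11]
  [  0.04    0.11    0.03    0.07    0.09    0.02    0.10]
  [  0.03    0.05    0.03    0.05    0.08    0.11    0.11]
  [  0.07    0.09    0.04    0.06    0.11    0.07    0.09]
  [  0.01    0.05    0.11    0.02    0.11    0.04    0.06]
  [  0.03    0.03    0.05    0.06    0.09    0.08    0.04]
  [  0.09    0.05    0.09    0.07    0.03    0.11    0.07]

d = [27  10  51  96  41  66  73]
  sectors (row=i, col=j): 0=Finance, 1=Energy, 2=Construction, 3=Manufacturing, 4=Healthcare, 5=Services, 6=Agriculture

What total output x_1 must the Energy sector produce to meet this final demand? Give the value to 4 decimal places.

Form M = I − A:
  [  0.89   -0.02   -0.02   -0.07   -0.01   -0.09   -0.11]
  [ -0.04    0.89   -0.03   -0.07   -0.09   -0.02   -0.10]
  [ -0.03   -0.05    0.97   -0.05   -0.08   -0.11   -0.11]
  [ -0.07   -0.09   -0.04    0.94   -0.11   -0.07   -0.09]
  [ -0.01   -0.05   -0.11   -0.02    0.89   -0.04   -0.06]
  [ -0.03   -0.03   -0.05   -0.06   -0.09    0.92   -0.04]
  [ -0.09   -0.05   -0.09   -0.07   -0.03   -0.11    0.93]
Leontief inverse L = M⁻¹:
  [  1.1611    0.0599    0.0616    0.1182    0.0607    0.1546    0.1731]
  [  0.0858    1.1628    0.0799    0.1182    0.1541    0.0792    0.1694]
  [  0.0733    0.0957    1.0805    0.0970    0.1429    0.1727    0.1728]
  [  0.1210    0.1451    0.0962    1.1139    0.1820    0.1391    0.1668]
  [  0.0420    0.0908    0.1543    0.0577    1.1677    0.0938    0.1179]
  [  0.0628    0.0677    0.0907    0.0967    0.1451    1.1302    0.0928]
  [  0.1420    0.0994    0.1378    0.1243    0.0965    0.1831    1.1452]
Total output x = L · d:
  x_0 = 1.1611·27 + 0.0599·10 + 0.0616·51 + 0.1182·96 + 0.0607·41 + 0.1546·66 + 0.1731·73 = 71.7621
  x_1 = 0.0858·27 + 1.1628·10 + 0.0799·51 + 0.1182·96 + 0.1541·41 + 0.0792·66 + 0.1694·73 = 53.2697
  x_2 = 0.0733·27 + 0.0957·10 + 1.0805·51 + 0.0970·96 + 0.1429·41 + 0.1727·66 + 0.1728·73 = 97.2245
  x_3 = 0.1210·27 + 0.1451·10 + 0.0962·51 + 1.1139·96 + 0.1820·41 + 0.1391·66 + 0.1668·73 = 145.3834
  x_4 = 0.0420·27 + 0.0908·10 + 0.1543·51 + 0.0577·96 + 1.1677·41 + 0.0938·66 + 0.1179·73 = 78.1267
  x_5 = 0.0628·27 + 0.0677·10 + 0.0907·51 + 0.0967·96 + 0.1451·41 + 1.1302·66 + 0.0928·73 = 103.5910
  x_6 = 0.1420·27 + 0.0994·10 + 0.1378·51 + 0.1243·96 + 0.0965·41 + 0.1831·66 + 1.1452·73 = 123.4279

53.2697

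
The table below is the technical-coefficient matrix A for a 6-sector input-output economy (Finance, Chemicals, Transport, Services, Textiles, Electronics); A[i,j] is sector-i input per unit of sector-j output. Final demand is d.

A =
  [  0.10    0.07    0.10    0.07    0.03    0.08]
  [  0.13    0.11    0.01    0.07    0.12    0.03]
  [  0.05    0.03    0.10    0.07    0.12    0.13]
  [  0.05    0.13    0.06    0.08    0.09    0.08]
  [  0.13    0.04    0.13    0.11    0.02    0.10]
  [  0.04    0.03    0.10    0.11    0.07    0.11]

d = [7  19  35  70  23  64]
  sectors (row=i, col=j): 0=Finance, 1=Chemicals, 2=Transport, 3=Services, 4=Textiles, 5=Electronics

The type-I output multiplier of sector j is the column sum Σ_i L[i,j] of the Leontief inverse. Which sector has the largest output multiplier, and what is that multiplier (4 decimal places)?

Electronics (2.0365)

Form M = I − A:
  [  0.90   -0.07   -0.10   -0.07   -0.03   -0.08]
  [ -0.13    0.89   -0.01   -0.07   -0.12   -0.03]
  [ -0.05   -0.03    0.90   -0.07   -0.12   -0.13]
  [ -0.05   -0.13   -0.06    0.92   -0.09   -0.08]
  [ -0.13   -0.04   -0.13   -0.11    0.98   -0.10]
  [ -0.04   -0.03   -0.10   -0.11   -0.07    0.89]
Leontief inverse L = M⁻¹:
  [  1.1681    0.1281    0.1723    0.1422    0.0969    0.1582]
  [  0.2137    1.1763    0.0845    0.1465    0.1819    0.1048]
  [  0.1250    0.0888    1.1887    0.1562    0.1906    0.2233]
  [  0.1312    0.1972    0.1356    1.1610    0.1629    0.1609]
  [  0.2058    0.1079    0.2174    0.1950    1.0984    0.1948]
  [  0.1061    0.0883    0.1780    0.1877    0.1384    1.1945]
Total output x = L · d:
  x_0 = 1.1681·7 + 0.1281·19 + 0.1723·35 + 0.1422·70 + 0.0969·23 + 0.1582·64 = 38.9477
  x_1 = 0.2137·7 + 1.1763·19 + 0.0845·35 + 0.1465·70 + 0.1819·23 + 0.1048·64 = 47.9464
  x_2 = 0.1250·7 + 0.0888·19 + 1.1887·35 + 0.1562·70 + 0.1906·23 + 0.2233·64 = 73.7772
  x_3 = 0.1312·7 + 0.1972·19 + 0.1356·35 + 1.1610·70 + 0.1629·23 + 0.1609·64 = 104.7223
  x_4 = 0.2058·7 + 0.1079·19 + 0.2174·35 + 0.1950·70 + 1.0984·23 + 0.1948·64 = 62.4836
  x_5 = 0.1061·7 + 0.0883·19 + 0.1780·35 + 0.1877·70 + 0.1384·23 + 1.1945·64 = 101.4240
Output multipliers (column sums of L):
  Finance: 1.9499
  Chemicals: 1.7867
  Transport: 1.9764
  Services: 1.9886
  Textiles: 1.8690
  Electronics: 2.0365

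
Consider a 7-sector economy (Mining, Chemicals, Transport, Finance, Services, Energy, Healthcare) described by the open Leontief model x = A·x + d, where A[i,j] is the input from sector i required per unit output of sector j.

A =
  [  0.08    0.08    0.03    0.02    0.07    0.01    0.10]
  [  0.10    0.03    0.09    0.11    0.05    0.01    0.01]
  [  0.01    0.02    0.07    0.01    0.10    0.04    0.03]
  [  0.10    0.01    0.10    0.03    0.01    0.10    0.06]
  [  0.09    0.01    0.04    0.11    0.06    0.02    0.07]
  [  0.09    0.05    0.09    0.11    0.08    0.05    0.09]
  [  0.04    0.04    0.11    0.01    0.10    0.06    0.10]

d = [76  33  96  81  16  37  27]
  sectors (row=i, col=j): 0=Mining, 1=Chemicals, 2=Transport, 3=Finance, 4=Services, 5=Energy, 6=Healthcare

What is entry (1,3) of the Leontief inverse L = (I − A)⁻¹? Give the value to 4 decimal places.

L[1,3] = 0.1390

Form M = I − A:
  [  0.92   -0.08   -0.03   -0.02   -0.07   -0.01   -0.10]
  [ -0.10    0.97   -0.09   -0.11   -0.05   -0.01   -0.01]
  [ -0.01   -0.02    0.93   -0.01   -0.10   -0.04   -0.03]
  [ -0.10   -0.01   -0.10    0.97   -0.01   -0.10   -0.06]
  [ -0.09   -0.01   -0.04   -0.11    0.94   -0.02   -0.07]
  [ -0.09   -0.05   -0.09   -0.11   -0.08    0.95   -0.09]
  [ -0.04   -0.04   -0.11   -0.01   -0.10   -0.06    0.90]
Leontief inverse L = M⁻¹:
  [  1.1260    0.1039    0.0776    0.0543    0.1165    0.0335    0.1449]
  [  0.1459    1.0523    0.1353    0.1390    0.0916    0.0382    0.0526]
  [  0.0412    0.0334    1.1025    0.0384    0.1339    0.0579    0.0605]
  [  0.1447    0.0378    0.1507    1.0626    0.0628    0.1284    0.1101]
  [  0.1380    0.0336    0.0892    0.1398    1.1039    0.0510    0.1190]
  [  0.1550    0.0818    0.1597    0.1557    0.1438    1.0910    0.1541]
  [  0.0888    0.0651    0.1664    0.0510    0.1585    0.0901    1.1520]
Total output x = L · d:
  x_0 = 1.1260·76 + 0.1039·33 + 0.0776·96 + 0.0543·81 + 0.1165·16 + 0.0335·37 + 0.1449·27 = 107.8693
  x_1 = 0.1459·76 + 1.0523·33 + 0.1353·96 + 0.1390·81 + 0.0916·16 + 0.0382·37 + 0.0526·27 = 74.3667
  x_2 = 0.0412·76 + 0.0334·33 + 1.1025·96 + 0.0384·81 + 0.1339·16 + 0.0579·37 + 0.0605·27 = 119.0910
  x_3 = 0.1447·76 + 0.0378·33 + 0.1507·96 + 1.0626·81 + 0.0628·16 + 0.1284·37 + 0.1101·27 = 121.5115
  x_4 = 0.1380·76 + 0.0336·33 + 0.0892·96 + 0.1398·81 + 1.1039·16 + 0.0510·37 + 0.1190·27 = 54.2400
  x_5 = 0.1550·76 + 0.0818·33 + 0.1597·96 + 0.1557·81 + 0.1438·16 + 1.0910·37 + 0.1541·27 = 89.2511
  x_6 = 0.0888·76 + 0.0651·33 + 0.1664·96 + 0.0510·81 + 0.1585·16 + 0.0901·37 + 1.1520·27 = 65.9818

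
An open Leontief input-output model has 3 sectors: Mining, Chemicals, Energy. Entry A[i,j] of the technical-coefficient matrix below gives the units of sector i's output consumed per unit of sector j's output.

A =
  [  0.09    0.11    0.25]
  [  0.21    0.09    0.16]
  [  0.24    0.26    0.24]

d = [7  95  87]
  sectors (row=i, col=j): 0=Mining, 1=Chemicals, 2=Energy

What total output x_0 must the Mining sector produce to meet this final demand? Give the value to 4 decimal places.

Form M = I − A:
  [  0.91   -0.11   -0.25]
  [ -0.21    0.91   -0.16]
  [ -0.24   -0.26    0.76]
Leontief inverse L = M⁻¹:
  [  1.2962    0.2963    0.4888]
  [  0.3948    1.2595    0.3950]
  [  0.5444    0.5245    1.6053]
Total output x = L · d:
  x_0 = 1.2962·7 + 0.2963·95 + 0.4888·87 = 79.7469
  x_1 = 0.3948·7 + 1.2595·95 + 0.3950·87 = 156.7845
  x_2 = 0.5444·7 + 0.5245·95 + 1.6053·87 = 193.2937

79.7469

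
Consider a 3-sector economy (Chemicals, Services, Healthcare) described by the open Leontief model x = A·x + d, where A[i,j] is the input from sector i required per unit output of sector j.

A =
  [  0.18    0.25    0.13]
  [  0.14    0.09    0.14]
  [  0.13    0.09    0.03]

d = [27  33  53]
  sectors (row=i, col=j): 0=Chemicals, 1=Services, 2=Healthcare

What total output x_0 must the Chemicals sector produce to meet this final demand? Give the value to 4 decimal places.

Form M = I − A:
  [  0.82   -0.25   -0.13]
  [ -0.14    0.91   -0.14]
  [ -0.13   -0.09    0.97]
Leontief inverse L = M⁻¹:
  [  1.3224    0.3863    0.2330]
  [  0.2341    1.1832    0.2021]
  [  0.1989    0.1616    1.0809]
Total output x = L · d:
  x_0 = 1.3224·27 + 0.3863·33 + 0.2330·53 = 60.8029
  x_1 = 0.2341·27 + 1.1832·33 + 0.2021·53 = 56.0782
  x_2 = 0.1989·27 + 0.1616·33 + 1.0809·53 = 67.9912

60.8029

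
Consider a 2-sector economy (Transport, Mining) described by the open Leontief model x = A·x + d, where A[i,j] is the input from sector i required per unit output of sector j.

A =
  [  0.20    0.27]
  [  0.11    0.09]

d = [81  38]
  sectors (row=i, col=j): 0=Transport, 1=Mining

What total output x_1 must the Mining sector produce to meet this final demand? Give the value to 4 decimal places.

56.2939

Form M = I − A:
  [  0.80   -0.27]
  [ -0.11    0.91]
Leontief inverse L = M⁻¹:
  [  1.3032    0.3867]
  [  0.1575    1.1456]
Total output x = L · d:
  x_0 = 1.3032·81 + 0.3867·38 = 120.2492
  x_1 = 0.1575·81 + 1.1456·38 = 56.2939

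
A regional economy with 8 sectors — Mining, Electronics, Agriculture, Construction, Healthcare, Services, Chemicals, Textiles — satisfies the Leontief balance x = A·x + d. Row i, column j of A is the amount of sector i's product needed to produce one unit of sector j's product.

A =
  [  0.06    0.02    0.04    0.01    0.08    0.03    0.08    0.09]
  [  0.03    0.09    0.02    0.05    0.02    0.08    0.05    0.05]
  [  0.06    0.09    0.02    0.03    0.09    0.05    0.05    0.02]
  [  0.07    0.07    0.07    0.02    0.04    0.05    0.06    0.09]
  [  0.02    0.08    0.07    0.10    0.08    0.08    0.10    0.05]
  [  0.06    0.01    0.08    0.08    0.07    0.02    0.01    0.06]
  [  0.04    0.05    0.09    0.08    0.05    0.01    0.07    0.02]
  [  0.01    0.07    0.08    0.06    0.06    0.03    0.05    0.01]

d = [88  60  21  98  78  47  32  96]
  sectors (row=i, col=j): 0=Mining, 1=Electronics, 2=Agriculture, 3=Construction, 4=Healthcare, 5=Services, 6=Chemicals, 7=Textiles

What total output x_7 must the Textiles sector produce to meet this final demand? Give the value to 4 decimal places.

Form M = I − A:
  [  0.94   -0.02   -0.04   -0.01   -0.08   -0.03   -0.08   -0.09]
  [ -0.03    0.91   -0.02   -0.05   -0.02   -0.08   -0.05   -0.05]
  [ -0.06   -0.09    0.98   -0.03   -0.09   -0.05   -0.05   -0.02]
  [ -0.07   -0.07   -0.07    0.98   -0.04   -0.05   -0.06   -0.09]
  [ -0.02   -0.08   -0.07   -0.10    0.92   -0.08   -0.10   -0.05]
  [ -0.06   -0.01   -0.08   -0.08   -0.07    0.98   -0.01   -0.06]
  [ -0.04   -0.05   -0.09   -0.08   -0.05   -0.01    0.93   -0.02]
  [ -0.01   -0.07   -0.08   -0.06   -0.06   -0.03   -0.05    0.99]
Leontief inverse L = M⁻¹:
  [  1.0884    0.0643    0.0849    0.0525    0.1260    0.0609    0.1258    0.1213]
  [  0.0591    1.1302    0.0595    0.0871    0.0578    0.1097    0.0865    0.0829]
  [  0.0904    0.1348    1.0618    0.0721    0.1332    0.0852    0.0950    0.0568]
  [  0.1038    0.1201    0.1163    1.0638    0.0899    0.0855    0.1077    0.1265]
  [  0.0649    0.1446    0.1314    0.1578    1.1402    0.1263    0.1599    0.0987]
  [  0.0909    0.0546    0.1198    0.1152    0.1150    1.0525    0.0534    0.0946]
  [  0.0730    0.0977    0.1305    0.1172    0.0938    0.0436    1.1149    0.0548]
  [  0.0391    0.1141    0.1161    0.0960    0.0989    0.0622    0.0892    1.0411]
Total output x = L · d:
  x_0 = 1.0884·88 + 0.0643·60 + 0.0849·21 + 0.0525·98 + 0.1260·78 + 0.0609·47 + 0.1258·32 + 0.1213·96 = 134.9270
  x_1 = 0.0591·88 + 1.1302·60 + 0.0595·21 + 0.0871·98 + 0.0578·78 + 0.1097·47 + 0.0865·32 + 0.0829·96 = 103.1863
  x_2 = 0.0904·88 + 0.1348·60 + 1.0618·21 + 0.0721·98 + 0.1332·78 + 0.0852·47 + 0.0950·32 + 0.0568·96 = 68.2900
  x_3 = 0.1038·88 + 0.1201·60 + 0.1163·21 + 1.0638·98 + 0.0899·78 + 0.0855·47 + 0.1077·32 + 0.1265·96 = 149.6478
  x_4 = 0.0649·88 + 0.1446·60 + 0.1314·21 + 0.1578·98 + 1.1402·78 + 0.1263·47 + 0.1599·32 + 0.0987·96 = 142.0664
  x_5 = 0.0909·88 + 0.0546·60 + 0.1198·21 + 0.1152·98 + 0.1150·78 + 1.0525·47 + 0.0534·32 + 0.0946·96 = 94.2949
  x_6 = 0.0730·88 + 0.0977·60 + 0.1305·21 + 0.1172·98 + 0.0938·78 + 0.0436·47 + 1.1149·32 + 0.0548·96 = 76.8084
  x_7 = 0.0391·88 + 0.1141·60 + 0.1161·21 + 0.0960·98 + 0.0989·78 + 0.0622·47 + 0.0892·32 + 1.0411·96 = 135.5633

135.5633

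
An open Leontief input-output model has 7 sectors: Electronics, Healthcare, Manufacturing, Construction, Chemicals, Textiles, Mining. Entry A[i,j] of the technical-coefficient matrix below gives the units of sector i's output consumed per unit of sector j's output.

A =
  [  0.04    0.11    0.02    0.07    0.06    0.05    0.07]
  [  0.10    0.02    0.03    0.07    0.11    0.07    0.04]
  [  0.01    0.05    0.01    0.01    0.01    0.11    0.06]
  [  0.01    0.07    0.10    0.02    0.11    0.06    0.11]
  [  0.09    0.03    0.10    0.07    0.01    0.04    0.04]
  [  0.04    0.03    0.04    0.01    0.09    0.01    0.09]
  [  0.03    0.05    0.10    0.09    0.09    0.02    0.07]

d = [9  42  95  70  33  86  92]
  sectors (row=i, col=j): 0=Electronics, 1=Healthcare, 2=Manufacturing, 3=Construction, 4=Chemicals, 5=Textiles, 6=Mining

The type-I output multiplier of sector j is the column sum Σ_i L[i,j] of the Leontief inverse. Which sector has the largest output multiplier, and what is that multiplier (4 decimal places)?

Mining (1.7815)

Form M = I − A:
  [  0.96   -0.11   -0.02   -0.07   -0.06   -0.05   -0.07]
  [ -0.10    0.98   -0.03   -0.07   -0.11   -0.07   -0.04]
  [ -0.01   -0.05    0.99   -0.01   -0.01   -0.11   -0.06]
  [ -0.01   -0.07   -0.10    0.98   -0.11   -0.06   -0.11]
  [ -0.09   -0.03   -0.10   -0.07    0.99   -0.04   -0.04]
  [ -0.04   -0.03   -0.04   -0.01   -0.09    0.99   -0.09]
  [ -0.03   -0.05   -0.10   -0.09   -0.09   -0.02    0.93]
Leontief inverse L = M⁻¹:
  [  1.0761    0.1437    0.0635    0.1074    0.1121    0.0850    0.1170]
  [  0.1340    1.0594    0.0746    0.1065    0.1561    0.1045    0.0899]
  [  0.0303    0.0681    1.0343    0.0302    0.0429    0.1266    0.0896]
  [  0.0473    0.1045    0.1472    1.0596    0.1573    0.0999    0.1593]
  [  0.1134    0.0652    0.1318    0.0976    1.0508    0.0750    0.0839]
  [  0.0652    0.0555    0.0733    0.0398    0.1205    1.0352    0.1221]
  [  0.0621    0.0865    0.1459    0.1253    0.1361    0.0612    1.1197]
Total output x = L · d:
  x_0 = 1.0761·9 + 0.1437·42 + 0.0635·95 + 0.1074·70 + 0.1121·33 + 0.0850·86 + 0.1170·92 = 51.0481
  x_1 = 0.1340·9 + 1.0594·42 + 0.0746·95 + 0.1065·70 + 0.1561·33 + 0.1045·86 + 0.0899·92 = 82.6605
  x_2 = 0.0303·9 + 0.0681·42 + 1.0343·95 + 0.0302·70 + 0.0429·33 + 0.1266·86 + 0.0896·92 = 124.0523
  x_3 = 0.0473·9 + 0.1045·42 + 0.1472·95 + 1.0596·70 + 0.1573·33 + 0.0999·86 + 0.1593·92 = 121.4139
  x_4 = 0.1134·9 + 0.0652·42 + 0.1318·95 + 0.0976·70 + 1.0508·33 + 0.0750·86 + 0.0839·92 = 71.9574
  x_5 = 0.0652·9 + 0.0555·42 + 0.0733·95 + 0.0398·70 + 0.1205·33 + 1.0352·86 + 0.1221·92 = 116.9056
  x_6 = 0.0621·9 + 0.0865·42 + 0.1459·95 + 0.1253·70 + 0.1361·33 + 0.0612·86 + 1.1197·92 = 139.5820
Output multipliers (column sums of L):
  Electronics: 1.5286
  Healthcare: 1.5830
  Manufacturing: 1.6706
  Construction: 1.5664
  Chemicals: 1.7758
  Textiles: 1.5875
  Mining: 1.7815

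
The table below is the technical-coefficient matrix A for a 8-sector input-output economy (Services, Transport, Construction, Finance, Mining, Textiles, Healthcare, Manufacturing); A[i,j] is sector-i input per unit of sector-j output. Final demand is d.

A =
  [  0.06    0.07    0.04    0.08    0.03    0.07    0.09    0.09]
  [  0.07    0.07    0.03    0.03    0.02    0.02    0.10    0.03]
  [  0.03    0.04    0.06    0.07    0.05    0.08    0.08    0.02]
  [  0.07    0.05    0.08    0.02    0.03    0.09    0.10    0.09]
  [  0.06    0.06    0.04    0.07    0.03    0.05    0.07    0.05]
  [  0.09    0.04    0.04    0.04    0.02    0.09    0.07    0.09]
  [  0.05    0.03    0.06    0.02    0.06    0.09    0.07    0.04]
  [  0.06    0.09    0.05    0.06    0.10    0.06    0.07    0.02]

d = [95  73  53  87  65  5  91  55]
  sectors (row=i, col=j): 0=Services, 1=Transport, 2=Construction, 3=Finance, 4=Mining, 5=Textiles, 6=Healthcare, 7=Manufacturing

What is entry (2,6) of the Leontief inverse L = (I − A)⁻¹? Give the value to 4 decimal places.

L[2,6] = 0.1440

Form M = I − A:
  [  0.94   -0.07   -0.04   -0.08   -0.03   -0.07   -0.09   -0.09]
  [ -0.07    0.93   -0.03   -0.03   -0.02   -0.02   -0.10   -0.03]
  [ -0.03   -0.04    0.94   -0.07   -0.05   -0.08   -0.08   -0.02]
  [ -0.07   -0.05   -0.08    0.98   -0.03   -0.09   -0.10   -0.09]
  [ -0.06   -0.06   -0.04   -0.07    0.97   -0.05   -0.07   -0.05]
  [ -0.09   -0.04   -0.04   -0.04   -0.02    0.91   -0.07   -0.09]
  [ -0.05   -0.03   -0.06   -0.02   -0.06   -0.09    0.93   -0.04]
  [ -0.06   -0.09   -0.05   -0.06   -0.10   -0.06   -0.07    0.98]
Leontief inverse L = M⁻¹:
  [  1.1217    0.1252    0.0900    0.1251    0.0740    0.1397    0.1701    0.1437]
  [  0.1111    1.1071    0.0636    0.0610    0.0492    0.0669    0.1555    0.0660]
  [  0.0794    0.0812    1.1009    0.1060    0.0826    0.1382    0.1440    0.0648]
  [  0.1299    0.1039    0.1286    1.0676    0.0747    0.1602    0.1779    0.1416]
  [  0.1096    0.1042    0.0806    0.1068    1.0642    0.1065    0.1354    0.0943]
  [  0.1466    0.0909    0.0845    0.0837    0.0605    1.1546    0.1423    0.1406]
  [  0.0981    0.0715    0.0982    0.0580    0.0929    0.1459    1.1313    0.0828]
  [  0.1181    0.1411    0.0958    0.1042    0.1368    0.1235    0.1463    1.0714]
Total output x = L · d:
  x_0 = 1.1217·95 + 0.1252·73 + 0.0900·53 + 0.1251·87 + 0.0740·65 + 0.1397·5 + 0.1701·91 + 0.1437·55 = 160.2373
  x_1 = 0.1111·95 + 1.1071·73 + 0.0636·53 + 0.0610·87 + 0.0492·65 + 0.0669·5 + 0.1555·91 + 0.0660·55 = 121.3618
  x_2 = 0.0794·95 + 0.0812·73 + 1.1009·53 + 0.1060·87 + 0.0826·65 + 0.1382·5 + 0.1440·91 + 0.0648·55 = 103.7662
  x_3 = 0.1299·95 + 0.1039·73 + 0.1286·53 + 1.0676·87 + 0.0747·65 + 0.1602·5 + 0.1779·91 + 0.1416·55 = 149.2530
  x_4 = 0.1096·95 + 0.1042·73 + 0.0806·53 + 0.1068·87 + 1.0642·65 + 0.1065·5 + 0.1354·91 + 0.0943·55 = 118.7992
  x_5 = 0.1466·95 + 0.0909·73 + 0.0845·53 + 0.0837·87 + 0.0605·65 + 1.1546·5 + 0.1423·91 + 0.1406·55 = 62.7185
  x_6 = 0.0981·95 + 0.0715·73 + 0.0982·53 + 0.0580·87 + 0.0929·65 + 0.1459·5 + 1.1313·91 + 0.0828·55 = 139.0673
  x_7 = 0.1181·95 + 0.1411·73 + 0.0958·53 + 0.1042·87 + 0.1368·65 + 0.1235·5 + 0.1463·91 + 1.0714·55 = 117.4062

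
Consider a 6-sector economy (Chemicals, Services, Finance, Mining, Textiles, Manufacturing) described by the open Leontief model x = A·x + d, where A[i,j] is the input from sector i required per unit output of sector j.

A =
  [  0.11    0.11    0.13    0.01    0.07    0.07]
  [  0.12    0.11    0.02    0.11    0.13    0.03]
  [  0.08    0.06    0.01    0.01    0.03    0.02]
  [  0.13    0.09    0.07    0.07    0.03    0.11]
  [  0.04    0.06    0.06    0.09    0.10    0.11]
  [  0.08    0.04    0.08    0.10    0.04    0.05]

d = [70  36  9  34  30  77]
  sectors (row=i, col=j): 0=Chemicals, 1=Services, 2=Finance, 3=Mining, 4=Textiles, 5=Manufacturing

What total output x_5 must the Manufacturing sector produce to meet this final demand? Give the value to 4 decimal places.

106.3627

Form M = I − A:
  [  0.89   -0.11   -0.13   -0.01   -0.07   -0.07]
  [ -0.12    0.89   -0.02   -0.11   -0.13   -0.03]
  [ -0.08   -0.06    0.99   -0.01   -0.03   -0.02]
  [ -0.13   -0.09   -0.07    0.93   -0.03   -0.11]
  [ -0.04   -0.06   -0.06   -0.09    0.90   -0.11]
  [ -0.08   -0.04   -0.08   -0.10   -0.04    0.95]
Leontief inverse L = M⁻¹:
  [  1.1899    0.1798    0.1819    0.0617    0.1320    0.1196]
  [  0.2115    1.1910    0.0843    0.1741    0.2015    0.0985]
  [  0.1176    0.0940    1.0371    0.0342    0.0604    0.0444]
  [  0.2167    0.1627    0.1300    1.1246    0.0895    0.1644]
  [  0.1144    0.1216    0.1111    0.1462    1.1535    0.1651]
  [  0.1466    0.0955    0.1246    0.1399    0.0827    1.0948]
Total output x = L · d:
  x_0 = 1.1899·70 + 0.1798·36 + 0.1819·9 + 0.0617·34 + 0.1320·30 + 0.1196·77 = 106.6668
  x_1 = 0.2115·70 + 1.1910·36 + 0.0843·9 + 0.1741·34 + 0.2015·30 + 0.0985·77 = 77.9892
  x_2 = 0.1176·70 + 0.0940·36 + 1.0371·9 + 0.0342·34 + 0.0604·30 + 0.0444·77 = 27.3413
  x_3 = 0.2167·70 + 0.1627·36 + 0.1300·9 + 1.1246·34 + 0.0895·30 + 0.1644·77 = 75.7739
  x_4 = 0.1144·70 + 0.1216·36 + 0.1111·9 + 0.1462·34 + 1.1535·30 + 0.1651·77 = 65.6734
  x_5 = 0.1466·70 + 0.0955·36 + 0.1246·9 + 0.1399·34 + 0.0827·30 + 1.0948·77 = 106.3627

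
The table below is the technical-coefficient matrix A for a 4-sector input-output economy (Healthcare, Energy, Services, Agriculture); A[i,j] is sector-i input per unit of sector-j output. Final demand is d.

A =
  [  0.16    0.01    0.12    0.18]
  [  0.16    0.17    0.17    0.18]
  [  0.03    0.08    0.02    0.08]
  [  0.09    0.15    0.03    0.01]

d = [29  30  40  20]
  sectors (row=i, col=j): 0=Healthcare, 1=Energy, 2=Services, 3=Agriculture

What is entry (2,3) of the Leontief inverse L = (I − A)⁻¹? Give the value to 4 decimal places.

L[2,3] = 0.1214

Form M = I − A:
  [  0.84   -0.01   -0.12   -0.18]
  [ -0.16    0.83   -0.17   -0.18]
  [ -0.03   -0.08    0.98   -0.08]
  [ -0.09   -0.15   -0.03    0.99]
Leontief inverse L = M⁻¹:
  [  1.2385    0.0773    0.1728    0.2532]
  [  0.2884    1.2900    0.2685    0.3087]
  [  0.0744    0.1245    1.0548    0.1214]
  [  0.1585    0.2063    0.0884    1.0836]
Total output x = L · d:
  x_0 = 1.2385·29 + 0.0773·30 + 0.1728·40 + 0.2532·20 = 50.2141
  x_1 = 0.2884·29 + 1.2900·30 + 0.2685·40 + 0.3087·20 = 63.9759
  x_2 = 0.0744·29 + 0.1245·30 + 1.0548·40 + 0.1214·20 = 50.5141
  x_3 = 0.1585·29 + 0.2063·30 + 0.0884·40 + 1.0836·20 = 35.9910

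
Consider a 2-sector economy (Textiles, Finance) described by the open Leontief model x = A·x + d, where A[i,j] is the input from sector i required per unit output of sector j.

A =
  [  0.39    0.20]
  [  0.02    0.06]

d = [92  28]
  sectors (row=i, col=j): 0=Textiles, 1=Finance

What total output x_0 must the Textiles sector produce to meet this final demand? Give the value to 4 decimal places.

Form M = I − A:
  [  0.61   -0.20]
  [ -0.02    0.94]
Leontief inverse L = M⁻¹:
  [  1.6509    0.3512]
  [  0.0351    1.0713]
Total output x = L · d:
  x_0 = 1.6509·92 + 0.3512·28 = 161.7141
  x_1 = 0.0351·92 + 1.0713·28 = 33.2280

161.7141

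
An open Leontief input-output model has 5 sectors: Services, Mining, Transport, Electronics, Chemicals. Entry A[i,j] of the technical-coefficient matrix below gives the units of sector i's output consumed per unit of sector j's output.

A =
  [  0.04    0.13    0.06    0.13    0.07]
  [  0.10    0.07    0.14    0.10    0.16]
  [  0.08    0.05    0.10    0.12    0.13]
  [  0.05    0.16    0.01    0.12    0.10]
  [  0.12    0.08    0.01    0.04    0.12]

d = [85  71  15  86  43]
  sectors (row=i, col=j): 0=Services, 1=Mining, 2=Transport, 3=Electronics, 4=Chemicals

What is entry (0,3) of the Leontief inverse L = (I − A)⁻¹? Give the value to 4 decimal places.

Form M = I − A:
  [  0.96   -0.13   -0.06   -0.13   -0.07]
  [ -0.10    0.93   -0.14   -0.10   -0.16]
  [ -0.08   -0.05    0.90   -0.12   -0.13]
  [ -0.05   -0.16   -0.01    0.88   -0.10]
  [ -0.12   -0.08   -0.01   -0.04    0.88]
Leontief inverse L = M⁻¹:
  [  1.1046    0.2107    0.1106    0.2098    0.1664]
  [  0.1839    1.1702    0.1996    0.2001    0.2796]
  [  0.1493    0.1375    1.1473    0.2046    0.2296]
  [  0.1177    0.2431    0.0612    1.1988    0.1988]
  [  0.1744    0.1477    0.0490    0.1036    1.1961]
Total output x = L · d:
  x_0 = 1.1046·85 + 0.2107·71 + 0.1106·15 + 0.2098·86 + 0.1664·43 = 135.7021
  x_1 = 0.1839·85 + 1.1702·71 + 0.1996·15 + 0.2001·86 + 0.2796·43 = 130.9383
  x_2 = 0.1493·85 + 0.1375·71 + 1.1473·15 + 0.2046·86 + 0.2296·43 = 67.1253
  x_3 = 0.1177·85 + 0.2431·71 + 0.0612·15 + 1.1988·86 + 0.1988·43 = 139.8245
  x_4 = 0.1744·85 + 0.1477·71 + 0.0490·15 + 0.1036·86 + 1.1961·43 = 86.3904

L[0,3] = 0.2098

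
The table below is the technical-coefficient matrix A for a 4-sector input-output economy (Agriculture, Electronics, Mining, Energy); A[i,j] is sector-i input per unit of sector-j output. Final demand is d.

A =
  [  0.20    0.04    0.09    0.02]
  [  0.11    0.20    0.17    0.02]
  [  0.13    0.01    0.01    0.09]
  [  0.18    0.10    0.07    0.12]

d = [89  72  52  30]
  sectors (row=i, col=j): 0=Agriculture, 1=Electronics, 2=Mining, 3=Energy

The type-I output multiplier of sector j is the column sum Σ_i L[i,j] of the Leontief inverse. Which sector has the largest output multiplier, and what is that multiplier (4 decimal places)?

Agriculture (2.0248)

Form M = I − A:
  [  0.80   -0.04   -0.09   -0.02]
  [ -0.11    0.80   -0.17   -0.02]
  [ -0.13   -0.01    0.99   -0.09]
  [ -0.18   -0.10   -0.07    0.88]
Leontief inverse L = M⁻¹:
  [  1.2915    0.0718    0.1329    0.0446]
  [  0.2277    1.2718    0.2433    0.0590]
  [  0.1997    0.0370    1.0425    0.1120]
  [  0.3059    0.1622    0.1378    1.1611]
Total output x = L · d:
  x_0 = 1.2915·89 + 0.0718·72 + 0.1329·52 + 0.0446·30 = 128.3611
  x_1 = 0.2277·89 + 1.2718·72 + 0.2433·52 + 0.0590·30 = 126.2493
  x_2 = 0.1997·89 + 0.0370·72 + 1.0425·52 + 0.1120·30 = 78.0104
  x_3 = 0.3059·89 + 0.1622·72 + 0.1378·52 + 1.1611·30 = 80.8985
Output multipliers (column sums of L):
  Agriculture: 2.0248
  Electronics: 1.5428
  Mining: 1.5564
  Energy: 1.3766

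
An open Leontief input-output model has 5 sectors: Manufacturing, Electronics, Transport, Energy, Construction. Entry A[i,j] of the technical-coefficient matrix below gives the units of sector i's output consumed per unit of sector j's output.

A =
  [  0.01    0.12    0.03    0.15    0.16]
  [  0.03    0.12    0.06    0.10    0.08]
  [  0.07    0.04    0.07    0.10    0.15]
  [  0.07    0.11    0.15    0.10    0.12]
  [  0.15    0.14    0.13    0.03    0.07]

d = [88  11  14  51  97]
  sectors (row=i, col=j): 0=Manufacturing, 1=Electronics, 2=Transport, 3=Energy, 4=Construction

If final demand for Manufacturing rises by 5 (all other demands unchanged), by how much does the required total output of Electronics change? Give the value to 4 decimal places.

0.4071

Form M = I − A:
  [  0.99   -0.12   -0.03   -0.15   -0.16]
  [ -0.03    0.88   -0.06   -0.10   -0.08]
  [ -0.07   -0.04    0.93   -0.10   -0.15]
  [ -0.07   -0.11   -0.15    0.90   -0.12]
  [ -0.15   -0.14   -0.13   -0.03    0.93]
Leontief inverse L = M⁻¹:
  [  1.0798    0.2214    0.1211    0.2265    0.2536]
  [  0.0814    1.1995    0.1292    0.1665    0.1595]
  [  0.1341    0.1306    1.1497    0.1727    0.2420]
  [  0.1443    0.2178    0.2445    1.1944    0.2371]
  [  0.2098    0.2416    0.2076    0.1243    1.1817]
Total output x = L · d:
  x_0 = 1.0798·88 + 0.2214·11 + 0.1211·14 + 0.2265·51 + 0.2536·97 = 135.3001
  x_1 = 0.0814·88 + 1.1995·11 + 0.1292·14 + 0.1665·51 + 0.1595·97 = 46.1343
  x_2 = 0.1341·88 + 0.1306·11 + 1.1497·14 + 0.1727·51 + 0.2420·97 = 61.6208
  x_3 = 0.1443·88 + 0.2178·11 + 0.2445·14 + 1.1944·51 + 0.2371·97 = 102.4303
  x_4 = 0.2098·88 + 0.2416·11 + 0.2076·14 + 0.1243·51 + 1.1817·97 = 144.9865
Δx_1 = L[1,0] · Δd_0 = 0.0814 · 5 = 0.4071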